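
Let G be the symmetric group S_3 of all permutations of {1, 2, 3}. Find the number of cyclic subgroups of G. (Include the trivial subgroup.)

5

A cyclic subgroup of order d is generated by each of its φ(d) elements of order d, so the cyclic subgroups of order d number (#elements of order d)/φ(d).
Cyclic subgroups by order — order 1: 1; order 2: 3; order 3: 1.
Total: 5.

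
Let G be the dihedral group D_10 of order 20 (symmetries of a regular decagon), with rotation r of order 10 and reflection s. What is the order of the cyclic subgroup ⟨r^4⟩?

Computing powers of r^4: the smallest k with (r^4)^k = e is k = 5.

5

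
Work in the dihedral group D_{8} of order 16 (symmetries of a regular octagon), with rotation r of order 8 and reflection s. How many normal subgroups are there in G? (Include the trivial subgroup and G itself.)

7

G has 19 subgroups. Checking conjugation-invariance by order — order 1: 1/1 normal; order 2: 1/9 normal; order 4: 1/5 normal; order 8: 3/3 normal; order 16: 1/1 normal.
Total normal subgroups: 7.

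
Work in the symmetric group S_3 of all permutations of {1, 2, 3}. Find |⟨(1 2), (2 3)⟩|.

6

|⟨(1 2)⟩| = 2 and |⟨(2 3)⟩| = 2, so |H| is a multiple of lcm(2, 2) = 2 and divides |G| = 6.
Closing {(1 2), (2 3)} under the group operation gives all of G, so |H| = 6.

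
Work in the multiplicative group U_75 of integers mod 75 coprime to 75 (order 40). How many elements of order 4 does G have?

4

The elements of order 4 are: 7, 32, 43, 68.
That's 4.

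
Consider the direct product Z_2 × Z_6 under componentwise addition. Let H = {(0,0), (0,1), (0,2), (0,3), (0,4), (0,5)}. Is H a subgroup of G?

|H| = 6 divides |G| = 12, consistent with Lagrange.
H contains the identity, every element's inverse is in H, and H is closed under +: it is a subgroup.
In fact H = ⟨(0,1)⟩.

Yes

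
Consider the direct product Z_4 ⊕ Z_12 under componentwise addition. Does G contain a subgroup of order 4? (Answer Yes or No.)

4 | 48. A subgroup of order 4 is {(0,0), (0,3), (0,6), (0,9)}.

Yes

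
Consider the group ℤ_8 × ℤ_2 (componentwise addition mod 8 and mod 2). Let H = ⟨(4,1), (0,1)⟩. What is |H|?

|⟨(4,1)⟩| = 2 and |⟨(0,1)⟩| = 2, so |H| is a multiple of lcm(2, 2) = 2 and divides |G| = 16.
Closing under the operation: H = {(0,0), (0,1), (4,0), (4,1)}, so |H| = 4.

4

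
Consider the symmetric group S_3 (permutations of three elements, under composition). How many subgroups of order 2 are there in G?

|G| = 6 and 2 | 6, so subgroups of order 2 are possible by Lagrange.
The subgroups of order 2 are: {e, (1 2)}; {e, (1 3)}; {e, (2 3)}.
So G has 3 subgroups of order 2.

3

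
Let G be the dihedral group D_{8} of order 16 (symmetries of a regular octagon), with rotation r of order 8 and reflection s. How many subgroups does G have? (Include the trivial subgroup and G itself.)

|G| = 16, so by Lagrange every subgroup order divides 16. Divisors: 1, 2, 4, 8, 16.
Subgroups by order — order 1: 1; order 2: 9; order 4: 5; order 8: 3; order 16: 1.
Total: 1 + 9 + 5 + 3 + 1 = 19.

19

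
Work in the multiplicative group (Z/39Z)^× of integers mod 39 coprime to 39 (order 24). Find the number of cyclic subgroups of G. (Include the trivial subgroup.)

Group the elements of G by the cyclic subgroup they generate; each cyclic subgroup of order d accounts for φ(d) elements.
Cyclic subgroups by order — order 1: 1; order 2: 3; order 3: 1; order 4: 2; order 6: 3; order 12: 2.
Total: 12.

12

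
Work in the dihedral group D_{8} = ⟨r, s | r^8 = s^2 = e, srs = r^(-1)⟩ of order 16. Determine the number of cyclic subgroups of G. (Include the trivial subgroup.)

A cyclic subgroup of order d is generated by each of its φ(d) elements of order d, so the cyclic subgroups of order d number (#elements of order d)/φ(d).
Cyclic subgroups by order — order 1: 1; order 2: 9; order 4: 1; order 8: 1.
Total: 12.

12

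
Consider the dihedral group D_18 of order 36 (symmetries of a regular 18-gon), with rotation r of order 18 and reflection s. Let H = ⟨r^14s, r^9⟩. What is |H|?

|⟨r^14s⟩| = 2 and |⟨r^9⟩| = 2, so |H| is a multiple of lcm(2, 2) = 2 and divides |G| = 36.
Closing under the operation: H = {e, r^9, r^5s, r^14s}, so |H| = 4.

4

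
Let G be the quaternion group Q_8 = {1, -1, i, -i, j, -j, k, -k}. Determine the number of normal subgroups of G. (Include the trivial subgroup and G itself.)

G has 6 subgroups. Checking conjugation-invariance by order — order 1: 1/1 normal; order 2: 1/1 normal; order 4: 3/3 normal; order 8: 1/1 normal.
Total normal subgroups: 6.

6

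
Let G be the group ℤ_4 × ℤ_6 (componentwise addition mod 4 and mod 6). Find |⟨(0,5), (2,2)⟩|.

12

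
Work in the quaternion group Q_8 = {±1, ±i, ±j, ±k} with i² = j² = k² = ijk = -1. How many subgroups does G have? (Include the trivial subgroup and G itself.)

6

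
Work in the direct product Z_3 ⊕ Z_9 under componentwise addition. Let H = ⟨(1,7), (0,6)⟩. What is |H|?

|⟨(1,7)⟩| = 9 and |⟨(0,6)⟩| = 3, so |H| is a multiple of lcm(9, 3) = 9 and divides |G| = 27.
Closing under the operation: H = {(0,0), (0,3), (0,6), (1,1), (1,4), (1,7), (2,2), (2,5), (2,8)}, so |H| = 9.

9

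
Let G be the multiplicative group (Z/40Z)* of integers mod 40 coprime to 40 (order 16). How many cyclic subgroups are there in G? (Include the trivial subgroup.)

12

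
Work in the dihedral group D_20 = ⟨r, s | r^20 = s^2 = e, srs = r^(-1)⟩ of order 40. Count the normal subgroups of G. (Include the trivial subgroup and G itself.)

9

G has 48 subgroups. Checking conjugation-invariance by order — order 1: 1/1 normal; order 2: 1/21 normal; order 4: 1/11 normal; order 5: 1/1 normal; order 8: 0/5 normal; order 10: 1/5 normal; order 20: 3/3 normal; order 40: 1/1 normal.
Total normal subgroups: 9.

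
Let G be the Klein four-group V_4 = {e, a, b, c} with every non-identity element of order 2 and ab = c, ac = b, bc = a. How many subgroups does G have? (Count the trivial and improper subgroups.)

|G| = 4, so by Lagrange every subgroup order divides 4. Divisors: 1, 2, 4.
Subgroups by order — order 1: 1; order 2: 3; order 4: 1.
Total: 1 + 3 + 1 = 5.

5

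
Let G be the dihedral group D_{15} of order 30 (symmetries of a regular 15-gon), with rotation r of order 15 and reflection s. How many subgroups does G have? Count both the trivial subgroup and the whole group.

|G| = 30, so by Lagrange every subgroup order divides 30. Divisors: 1, 2, 3, 5, 6, 10, 15, 30.
Subgroups by order — order 1: 1; order 2: 15; order 3: 1; order 5: 1; order 6: 5; order 10: 3; order 15: 1; order 30: 1.
Total: 1 + 15 + 1 + 1 + 5 + 3 + 1 + 1 = 28.

28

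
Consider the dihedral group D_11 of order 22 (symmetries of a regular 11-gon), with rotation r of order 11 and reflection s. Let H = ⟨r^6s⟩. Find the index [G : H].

11

|⟨r^6s⟩| = 2 and |G| = 22.
By Lagrange, [G : H] = |G|/|H| = 22/2 = 11.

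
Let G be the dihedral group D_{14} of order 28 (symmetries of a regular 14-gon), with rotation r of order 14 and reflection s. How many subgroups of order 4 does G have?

7

|G| = 28 and 4 | 28, so subgroups of order 4 are possible by Lagrange.
The subgroups of order 4 are: {e, r^7, r^3s, r^10s}; {e, r^7, r^4s, r^11s}; {e, r^7, r^5s, r^12s}; {e, r^7, r^6s, r^13s}; … (7 in all).
So G has 7 subgroups of order 4.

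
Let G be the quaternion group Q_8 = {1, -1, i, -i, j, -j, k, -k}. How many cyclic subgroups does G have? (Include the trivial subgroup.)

Each element a generates a cyclic subgroup ⟨a⟩; distinct elements may generate the same one (a cyclic group of order d has φ(d) generators).
Cyclic subgroups by order — order 1: 1; order 2: 1; order 4: 3.
Total: 5.

5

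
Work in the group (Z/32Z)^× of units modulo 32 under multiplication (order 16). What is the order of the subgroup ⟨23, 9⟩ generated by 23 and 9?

8

|⟨23⟩| = 4 and |⟨9⟩| = 4, so |H| is a multiple of lcm(4, 4) = 4 and divides |G| = 16.
Closing under the operation: H = {1, 7, 9, 15, 17, 23, 25, 31}, so |H| = 8.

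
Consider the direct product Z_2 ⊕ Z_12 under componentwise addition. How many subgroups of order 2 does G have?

|G| = 24 and 2 | 24, so subgroups of order 2 are possible by Lagrange.
The subgroups of order 2 are: {(0,0), (0,6)}; {(0,0), (1,0)}; {(0,0), (1,6)}.
So G has 3 subgroups of order 2.

3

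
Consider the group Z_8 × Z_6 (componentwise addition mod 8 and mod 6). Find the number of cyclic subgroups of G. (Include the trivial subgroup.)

Group the elements of G by the cyclic subgroup they generate; each cyclic subgroup of order d accounts for φ(d) elements.
Cyclic subgroups by order — order 1: 1; order 2: 3; order 3: 1; order 4: 2; order 6: 3; order 8: 2; order 12: 2; order 24: 2.
Total: 16.

16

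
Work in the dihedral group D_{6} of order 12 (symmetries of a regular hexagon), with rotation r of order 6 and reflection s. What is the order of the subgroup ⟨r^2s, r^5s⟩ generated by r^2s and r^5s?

|⟨r^2s⟩| = 2 and |⟨r^5s⟩| = 2, so |H| is a multiple of lcm(2, 2) = 2 and divides |G| = 12.
Closing under the operation: H = {e, r^3, r^2s, r^5s}, so |H| = 4.

4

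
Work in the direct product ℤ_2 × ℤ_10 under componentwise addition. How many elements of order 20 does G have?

0

An element (a,b) has order lcm(ord(a), ord(b)); count pairs with lcm equal to 20.
Enumerating gives 0 such elements.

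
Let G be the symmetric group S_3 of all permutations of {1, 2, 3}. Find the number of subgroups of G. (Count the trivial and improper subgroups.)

|G| = 6, so by Lagrange every subgroup order divides 6. Divisors: 1, 2, 3, 6.
Subgroups by order — order 1: 1; order 2: 3; order 3: 1; order 6: 1.
Total: 1 + 3 + 1 + 1 = 6.

6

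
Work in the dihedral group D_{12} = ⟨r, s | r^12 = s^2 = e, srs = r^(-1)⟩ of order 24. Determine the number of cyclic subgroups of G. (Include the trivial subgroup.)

Each element a generates a cyclic subgroup ⟨a⟩; distinct elements may generate the same one (a cyclic group of order d has φ(d) generators).
Cyclic subgroups by order — order 1: 1; order 2: 13; order 3: 1; order 4: 1; order 6: 1; order 12: 1.
Total: 18.

18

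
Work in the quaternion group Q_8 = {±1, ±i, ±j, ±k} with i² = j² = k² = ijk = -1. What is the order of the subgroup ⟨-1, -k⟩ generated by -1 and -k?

|⟨-1⟩| = 2 and |⟨-k⟩| = 4, so |H| is a multiple of lcm(2, 4) = 4 and divides |G| = 8.
Closing under the operation: H = {1, -1, k, -k}, so |H| = 4.

4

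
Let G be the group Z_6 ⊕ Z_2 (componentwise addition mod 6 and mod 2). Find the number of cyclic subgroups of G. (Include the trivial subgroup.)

8

Each element a generates a cyclic subgroup ⟨a⟩; distinct elements may generate the same one (a cyclic group of order d has φ(d) generators).
Cyclic subgroups by order — order 1: 1; order 2: 3; order 3: 1; order 6: 3.
Total: 8.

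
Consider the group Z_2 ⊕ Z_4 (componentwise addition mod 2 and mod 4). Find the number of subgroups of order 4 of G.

3

|G| = 8 and 4 | 8, so subgroups of order 4 are possible by Lagrange.
The subgroups of order 4 are: {(0,0), (0,1), (0,2), (0,3)}; {(0,0), (0,2), (1,0), (1,2)}; {(0,0), (0,2), (1,1), (1,3)}.
So G has 3 subgroups of order 4.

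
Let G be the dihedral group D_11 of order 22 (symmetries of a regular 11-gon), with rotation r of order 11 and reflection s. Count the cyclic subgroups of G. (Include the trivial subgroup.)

Group the elements of G by the cyclic subgroup they generate; each cyclic subgroup of order d accounts for φ(d) elements.
Cyclic subgroups by order — order 1: 1; order 2: 11; order 11: 1.
Total: 13.

13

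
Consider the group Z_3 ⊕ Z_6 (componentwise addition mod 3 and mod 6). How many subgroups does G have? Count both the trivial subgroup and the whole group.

|G| = 18, so by Lagrange every subgroup order divides 18. Divisors: 1, 2, 3, 6, 9, 18.
Subgroups by order — order 1: 1; order 2: 1; order 3: 4; order 6: 4; order 9: 1; order 18: 1.
Total: 1 + 1 + 4 + 4 + 1 + 1 = 12.

12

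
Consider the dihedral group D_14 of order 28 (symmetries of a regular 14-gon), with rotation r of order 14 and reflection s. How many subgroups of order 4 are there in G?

|G| = 28 and 4 | 28, so subgroups of order 4 are possible by Lagrange.
The subgroups of order 4 are: {e, r^7, r^3s, r^10s}; {e, r^7, r^4s, r^11s}; {e, r^7, r^5s, r^12s}; {e, r^7, r^6s, r^13s}; … (7 in all).
So G has 7 subgroups of order 4.

7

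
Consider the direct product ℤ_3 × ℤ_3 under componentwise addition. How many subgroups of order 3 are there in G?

|G| = 9 and 3 | 9, so subgroups of order 3 are possible by Lagrange.
The subgroups of order 3 are: {(0,0), (0,1), (0,2)}; {(0,0), (1,0), (2,0)}; {(0,0), (1,1), (2,2)}; {(0,0), (1,2), (2,1)}.
So G has 4 subgroups of order 3.

4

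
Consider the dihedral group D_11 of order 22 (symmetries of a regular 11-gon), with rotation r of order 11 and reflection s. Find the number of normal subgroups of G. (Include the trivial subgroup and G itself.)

3

G has 14 subgroups. Checking conjugation-invariance by order — order 1: 1/1 normal; order 2: 0/11 normal; order 11: 1/1 normal; order 22: 1/1 normal.
Total normal subgroups: 3.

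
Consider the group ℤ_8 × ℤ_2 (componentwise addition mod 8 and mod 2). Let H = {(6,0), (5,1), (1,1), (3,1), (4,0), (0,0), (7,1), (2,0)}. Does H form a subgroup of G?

Yes

|H| = 8 divides |G| = 16, consistent with Lagrange.
H contains the identity, every element's inverse is in H, and H is closed under +: it is a subgroup.
In fact H = ⟨(7,1)⟩.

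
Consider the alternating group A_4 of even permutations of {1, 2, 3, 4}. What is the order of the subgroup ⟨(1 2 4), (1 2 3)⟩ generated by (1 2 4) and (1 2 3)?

|⟨(1 2 4)⟩| = 3 and |⟨(1 2 3)⟩| = 3, so |H| is a multiple of lcm(3, 3) = 3 and divides |G| = 12.
Closing {(1 2 4), (1 2 3)} under the group operation gives all of G, so |H| = 12.

12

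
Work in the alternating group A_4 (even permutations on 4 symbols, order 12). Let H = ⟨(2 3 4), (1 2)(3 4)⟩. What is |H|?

12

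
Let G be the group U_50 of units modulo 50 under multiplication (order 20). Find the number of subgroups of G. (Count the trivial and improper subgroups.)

|G| = 20, so by Lagrange every subgroup order divides 20. Divisors: 1, 2, 4, 5, 10, 20.
Subgroups by order — order 1: 1; order 2: 1; order 4: 1; order 5: 1; order 10: 1; order 20: 1.
Total: 1 + 1 + 1 + 1 + 1 + 1 = 6.

6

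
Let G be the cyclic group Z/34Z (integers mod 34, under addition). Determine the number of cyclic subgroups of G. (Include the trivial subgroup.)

4

A cyclic subgroup of order d is generated by each of its φ(d) elements of order d, so the cyclic subgroups of order d number (#elements of order d)/φ(d).
Cyclic subgroups by order — order 1: 1; order 2: 1; order 17: 1; order 34: 1.
Total: 4.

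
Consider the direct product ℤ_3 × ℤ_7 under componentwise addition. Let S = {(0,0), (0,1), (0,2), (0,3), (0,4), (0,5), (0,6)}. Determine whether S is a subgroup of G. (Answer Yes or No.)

Yes

|S| = 7 divides |G| = 21, consistent with Lagrange.
S contains the identity, every element's inverse is in S, and S is closed under +: it is a subgroup.
In fact S = ⟨(0,1)⟩.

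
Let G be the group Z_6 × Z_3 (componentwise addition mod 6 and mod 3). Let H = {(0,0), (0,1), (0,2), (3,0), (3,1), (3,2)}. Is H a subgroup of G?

|H| = 6 divides |G| = 18, consistent with Lagrange.
H contains the identity, every element's inverse is in H, and H is closed under +: it is a subgroup.
In fact H = ⟨(3,1)⟩.

Yes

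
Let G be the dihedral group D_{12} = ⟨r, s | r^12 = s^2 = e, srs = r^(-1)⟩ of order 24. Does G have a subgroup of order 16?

16 does not divide |G| = 24, so by Lagrange no subgroup of order 16 exists.

No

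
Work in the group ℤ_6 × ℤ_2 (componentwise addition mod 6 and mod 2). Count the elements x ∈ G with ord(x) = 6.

6

An element (a,b) has order lcm(ord(a), ord(b)); count pairs with lcm equal to 6.
Enumerating gives 6 such elements.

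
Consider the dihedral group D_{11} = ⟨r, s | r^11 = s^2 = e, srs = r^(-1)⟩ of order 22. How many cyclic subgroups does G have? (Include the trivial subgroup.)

13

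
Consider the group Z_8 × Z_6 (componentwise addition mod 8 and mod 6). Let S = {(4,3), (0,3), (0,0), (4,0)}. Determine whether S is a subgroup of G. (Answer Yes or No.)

|S| = 4 divides |G| = 48, consistent with Lagrange.
S contains the identity, every element's inverse is in S, and S is closed under +: it is a subgroup.

Yes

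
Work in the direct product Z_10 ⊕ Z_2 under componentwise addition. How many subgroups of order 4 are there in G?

1

|G| = 20 and 4 | 20, so subgroups of order 4 are possible by Lagrange.
The subgroups of order 4 are: {(0,0), (0,1), (5,0), (5,1)}.
So G has 1 subgroup of order 4.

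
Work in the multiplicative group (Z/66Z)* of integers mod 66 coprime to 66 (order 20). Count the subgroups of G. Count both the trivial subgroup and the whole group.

10

|G| = 20, so by Lagrange every subgroup order divides 20. Divisors: 1, 2, 4, 5, 10, 20.
Subgroups by order — order 1: 1; order 2: 3; order 4: 1; order 5: 1; order 10: 3; order 20: 1.
Total: 1 + 3 + 1 + 1 + 3 + 1 = 10.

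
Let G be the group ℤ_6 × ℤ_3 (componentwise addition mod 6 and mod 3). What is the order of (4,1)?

The order of (4,1) in Z_6 × Z_3 is lcm(ord(4) in Z_6, ord(1) in Z_3).
ord(4) = 3 and ord(1) = 3, so |⟨(4,1)⟩| = lcm(3, 3) = 3.

3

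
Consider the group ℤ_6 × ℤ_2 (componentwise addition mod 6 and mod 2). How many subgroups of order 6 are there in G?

3

|G| = 12 and 6 | 12, so subgroups of order 6 are possible by Lagrange.
The subgroups of order 6 are: {(0,0), (0,1), (2,0), (2,1), (4,0), (4,1)}; {(0,0), (1,0), (2,0), (3,0), (4,0), (5,0)}; {(0,0), (1,1), (2,0), (3,1), (4,0), (5,1)}.
So G has 3 subgroups of order 6.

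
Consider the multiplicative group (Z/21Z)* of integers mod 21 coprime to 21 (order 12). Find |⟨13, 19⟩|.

6

|⟨13⟩| = 2 and |⟨19⟩| = 6, so |H| is a multiple of lcm(2, 6) = 6 and divides |G| = 12.
Closing under the operation: H = {1, 4, 10, 13, 16, 19}, so |H| = 6.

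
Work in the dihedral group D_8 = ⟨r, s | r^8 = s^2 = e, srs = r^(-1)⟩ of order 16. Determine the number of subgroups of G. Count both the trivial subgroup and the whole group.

19

|G| = 16, so by Lagrange every subgroup order divides 16. Divisors: 1, 2, 4, 8, 16.
Subgroups by order — order 1: 1; order 2: 9; order 4: 5; order 8: 3; order 16: 1.
Total: 1 + 9 + 5 + 3 + 1 = 19.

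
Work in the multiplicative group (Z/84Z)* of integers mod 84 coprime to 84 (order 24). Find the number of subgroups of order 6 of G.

7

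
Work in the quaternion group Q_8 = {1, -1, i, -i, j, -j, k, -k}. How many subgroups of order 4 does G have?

|G| = 8 and 4 | 8, so subgroups of order 4 are possible by Lagrange.
The subgroups of order 4 are: {1, -1, i, -i}; {1, -1, j, -j}; {1, -1, k, -k}.
So G has 3 subgroups of order 4.

3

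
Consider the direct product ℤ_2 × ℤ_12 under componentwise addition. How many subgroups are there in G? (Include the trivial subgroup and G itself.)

|G| = 24, so by Lagrange every subgroup order divides 24. Divisors: 1, 2, 3, 4, 6, 8, 12, 24.
Subgroups by order — order 1: 1; order 2: 3; order 3: 1; order 4: 3; order 6: 3; order 8: 1; order 12: 3; order 24: 1.
Total: 1 + 3 + 1 + 3 + 3 + 1 + 3 + 1 = 16.

16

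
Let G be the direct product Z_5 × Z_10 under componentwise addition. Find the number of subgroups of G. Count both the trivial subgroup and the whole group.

|G| = 50, so by Lagrange every subgroup order divides 50. Divisors: 1, 2, 5, 10, 25, 50.
Subgroups by order — order 1: 1; order 2: 1; order 5: 6; order 10: 6; order 25: 1; order 50: 1.
Total: 1 + 1 + 6 + 6 + 1 + 1 = 16.

16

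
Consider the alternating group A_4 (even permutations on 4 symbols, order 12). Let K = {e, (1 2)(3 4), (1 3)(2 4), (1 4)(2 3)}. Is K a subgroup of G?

Yes

|K| = 4 divides |G| = 12, consistent with Lagrange.
K contains the identity, every element's inverse is in K, and K is closed under ∘: it is a subgroup.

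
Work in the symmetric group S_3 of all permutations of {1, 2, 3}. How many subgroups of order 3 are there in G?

|G| = 6 and 3 | 6, so subgroups of order 3 are possible by Lagrange.
The subgroups of order 3 are: {e, (1 2 3), (1 3 2)}.
So G has 1 subgroup of order 3.

1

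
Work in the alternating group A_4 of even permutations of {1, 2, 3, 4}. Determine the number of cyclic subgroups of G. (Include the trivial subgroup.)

8

A cyclic subgroup of order d is generated by each of its φ(d) elements of order d, so the cyclic subgroups of order d number (#elements of order d)/φ(d).
Cyclic subgroups by order — order 1: 1; order 2: 3; order 3: 4.
Total: 8.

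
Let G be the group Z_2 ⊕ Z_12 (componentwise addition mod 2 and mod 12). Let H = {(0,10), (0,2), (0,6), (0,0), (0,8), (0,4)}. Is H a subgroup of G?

Yes

|H| = 6 divides |G| = 24, consistent with Lagrange.
H contains the identity, every element's inverse is in H, and H is closed under +: it is a subgroup.
In fact H = ⟨(0,2)⟩.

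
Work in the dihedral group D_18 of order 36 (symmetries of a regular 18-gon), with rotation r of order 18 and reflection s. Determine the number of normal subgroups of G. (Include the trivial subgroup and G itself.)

9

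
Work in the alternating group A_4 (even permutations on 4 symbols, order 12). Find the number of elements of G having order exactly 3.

8

The elements of order 3 are: (2 3 4), (2 4 3), (1 2 3), (1 2 4), (1 3 2), (1 3 4), (1 4 2), (1 4 3).
That's 8.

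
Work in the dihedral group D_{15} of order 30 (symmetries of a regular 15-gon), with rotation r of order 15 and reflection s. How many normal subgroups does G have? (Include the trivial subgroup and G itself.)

G has 28 subgroups. Checking conjugation-invariance by order — order 1: 1/1 normal; order 2: 0/15 normal; order 3: 1/1 normal; order 5: 1/1 normal; order 6: 0/5 normal; order 10: 0/3 normal; order 15: 1/1 normal; order 30: 1/1 normal.
Total normal subgroups: 5.

5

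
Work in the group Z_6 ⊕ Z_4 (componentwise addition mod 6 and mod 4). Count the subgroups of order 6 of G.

3

|G| = 24 and 6 | 24, so subgroups of order 6 are possible by Lagrange.
The subgroups of order 6 are: {(0,0), (0,2), (2,0), (2,2), (4,0), (4,2)}; {(0,0), (1,0), (2,0), (3,0), (4,0), (5,0)}; {(0,0), (1,2), (2,0), (3,2), (4,0), (5,2)}.
So G has 3 subgroups of order 6.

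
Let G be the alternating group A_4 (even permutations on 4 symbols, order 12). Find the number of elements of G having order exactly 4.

No element of G has order 4 (even though 4 | 12).

0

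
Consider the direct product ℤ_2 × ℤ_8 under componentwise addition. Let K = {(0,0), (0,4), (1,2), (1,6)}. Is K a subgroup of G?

Yes

|K| = 4 divides |G| = 16, consistent with Lagrange.
K contains the identity, every element's inverse is in K, and K is closed under +: it is a subgroup.
In fact K = ⟨(1,6)⟩.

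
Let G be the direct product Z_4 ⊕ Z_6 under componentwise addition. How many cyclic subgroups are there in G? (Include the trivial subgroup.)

12

A cyclic subgroup of order d is generated by each of its φ(d) elements of order d, so the cyclic subgroups of order d number (#elements of order d)/φ(d).
Cyclic subgroups by order — order 1: 1; order 2: 3; order 3: 1; order 4: 2; order 6: 3; order 12: 2.
Total: 12.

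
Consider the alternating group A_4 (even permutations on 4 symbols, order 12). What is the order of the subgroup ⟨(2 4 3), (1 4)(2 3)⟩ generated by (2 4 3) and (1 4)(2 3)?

12

|⟨(2 4 3)⟩| = 3 and |⟨(1 4)(2 3)⟩| = 2, so |H| is a multiple of lcm(3, 2) = 6 and divides |G| = 12.
Closing {(2 4 3), (1 4)(2 3)} under the group operation gives all of G, so |H| = 12.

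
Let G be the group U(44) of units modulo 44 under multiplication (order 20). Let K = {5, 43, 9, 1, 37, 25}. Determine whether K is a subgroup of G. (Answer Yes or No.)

No

|K| = 6 does not divide |G| = 20, so by Lagrange K is not a subgroup.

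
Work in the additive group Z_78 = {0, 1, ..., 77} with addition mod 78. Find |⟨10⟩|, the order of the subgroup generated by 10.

39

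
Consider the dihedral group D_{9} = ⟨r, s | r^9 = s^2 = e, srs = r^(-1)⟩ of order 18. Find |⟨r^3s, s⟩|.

6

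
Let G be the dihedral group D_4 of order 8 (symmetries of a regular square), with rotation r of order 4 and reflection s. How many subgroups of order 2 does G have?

|G| = 8 and 2 | 8, so subgroups of order 2 are possible by Lagrange.
The subgroups of order 2 are: {e, r^2}; {e, r^2s}; {e, r^3s}; {e, rs}; … (5 in all).
So G has 5 subgroups of order 2.

5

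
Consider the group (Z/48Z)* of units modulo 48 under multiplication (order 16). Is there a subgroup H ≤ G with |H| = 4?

Yes

4 | 16. A subgroup of order 4 is {1, 11, 25, 35}.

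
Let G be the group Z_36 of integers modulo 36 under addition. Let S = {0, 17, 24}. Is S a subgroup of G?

No

24 ∈ S but its inverse 12 ∉ S, so S is not a subgroup.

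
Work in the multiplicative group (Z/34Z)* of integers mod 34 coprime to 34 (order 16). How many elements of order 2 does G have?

The elements of order 2 are: 33.
That's 1.

1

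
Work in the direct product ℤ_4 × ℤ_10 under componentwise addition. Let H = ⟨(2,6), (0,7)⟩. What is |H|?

20

|⟨(2,6)⟩| = 10 and |⟨(0,7)⟩| = 10, so |H| is a multiple of lcm(10, 10) = 10 and divides |G| = 40.
Closing under the operation: H = {(0,0), (0,1), (0,2), (0,3), (0,4), (0,5), (0,6), (0,7), (0,8), (0,9), (2,0), (2,1), (2,2), (2,3), (2,4), (2,5), (2,6), (2,7), (2,8), (2,9)}, so |H| = 20.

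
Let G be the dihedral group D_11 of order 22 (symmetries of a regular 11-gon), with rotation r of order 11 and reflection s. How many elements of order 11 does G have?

10

Enumerating element orders in G gives 10 elements of order 11.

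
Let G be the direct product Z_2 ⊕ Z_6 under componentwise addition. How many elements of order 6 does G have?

6

An element (a,b) has order lcm(ord(a), ord(b)); count pairs with lcm equal to 6.
Enumerating gives 6 such elements.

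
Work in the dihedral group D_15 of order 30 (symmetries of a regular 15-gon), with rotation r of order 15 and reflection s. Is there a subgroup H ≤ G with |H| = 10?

Yes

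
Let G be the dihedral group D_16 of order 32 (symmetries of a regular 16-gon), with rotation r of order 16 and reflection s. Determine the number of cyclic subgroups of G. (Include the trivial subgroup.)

Group the elements of G by the cyclic subgroup they generate; each cyclic subgroup of order d accounts for φ(d) elements.
Cyclic subgroups by order — order 1: 1; order 2: 17; order 4: 1; order 8: 1; order 16: 1.
Total: 21.

21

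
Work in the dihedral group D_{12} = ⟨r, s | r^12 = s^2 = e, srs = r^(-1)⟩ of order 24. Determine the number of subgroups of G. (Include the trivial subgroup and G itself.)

|G| = 24, so by Lagrange every subgroup order divides 24. Divisors: 1, 2, 3, 4, 6, 8, 12, 24.
Subgroups by order — order 1: 1; order 2: 13; order 3: 1; order 4: 7; order 6: 5; order 8: 3; order 12: 3; order 24: 1.
Total: 1 + 13 + 1 + 7 + 5 + 3 + 3 + 1 = 34.

34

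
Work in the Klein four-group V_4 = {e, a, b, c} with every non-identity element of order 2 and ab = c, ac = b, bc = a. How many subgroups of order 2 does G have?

|G| = 4 and 2 | 4, so subgroups of order 2 are possible by Lagrange.
The subgroups of order 2 are: {e, a}; {e, b}; {e, c}.
So G has 3 subgroups of order 2.

3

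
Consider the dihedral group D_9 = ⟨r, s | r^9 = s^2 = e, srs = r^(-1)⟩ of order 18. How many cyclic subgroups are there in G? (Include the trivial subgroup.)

12

Each element a generates a cyclic subgroup ⟨a⟩; distinct elements may generate the same one (a cyclic group of order d has φ(d) generators).
Cyclic subgroups by order — order 1: 1; order 2: 9; order 3: 1; order 9: 1.
Total: 12.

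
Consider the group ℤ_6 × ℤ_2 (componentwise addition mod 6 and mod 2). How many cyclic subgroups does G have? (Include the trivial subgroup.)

8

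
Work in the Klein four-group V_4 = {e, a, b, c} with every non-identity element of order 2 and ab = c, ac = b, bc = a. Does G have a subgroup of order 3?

No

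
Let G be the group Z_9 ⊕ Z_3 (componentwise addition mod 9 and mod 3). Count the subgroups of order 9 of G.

4

|G| = 27 and 9 | 27, so subgroups of order 9 are possible by Lagrange.
The subgroups of order 9 are: {(0,0), (0,1), (0,2), (3,0), (3,1), (3,2), (6,0), (6,1), (6,2)}; {(0,0), (1,0), (2,0), (3,0), (4,0), (5,0), (6,0), (7,0), (8,0)}; {(0,0), (1,1), (2,2), (3,0), (4,1), (5,2), (6,0), (7,1), (8,2)}; {(0,0), (1,2), (2,1), (3,0), (4,2), (5,1), (6,0), (7,2), (8,1)}.
So G has 4 subgroups of order 9.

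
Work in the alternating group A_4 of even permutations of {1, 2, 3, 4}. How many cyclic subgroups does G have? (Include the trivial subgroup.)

A cyclic subgroup of order d is generated by each of its φ(d) elements of order d, so the cyclic subgroups of order d number (#elements of order d)/φ(d).
Cyclic subgroups by order — order 1: 1; order 2: 3; order 3: 4.
Total: 8.

8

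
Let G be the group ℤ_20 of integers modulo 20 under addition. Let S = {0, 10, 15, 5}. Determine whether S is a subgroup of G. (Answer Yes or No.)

Yes

|S| = 4 divides |G| = 20, consistent with Lagrange.
S contains the identity, every element's inverse is in S, and S is closed under +: it is a subgroup.
In fact S = ⟨5⟩.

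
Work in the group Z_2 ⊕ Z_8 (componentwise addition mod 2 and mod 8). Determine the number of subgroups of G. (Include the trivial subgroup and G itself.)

|G| = 16, so by Lagrange every subgroup order divides 16. Divisors: 1, 2, 4, 8, 16.
Subgroups by order — order 1: 1; order 2: 3; order 4: 3; order 8: 3; order 16: 1.
Total: 1 + 3 + 3 + 3 + 1 = 11.

11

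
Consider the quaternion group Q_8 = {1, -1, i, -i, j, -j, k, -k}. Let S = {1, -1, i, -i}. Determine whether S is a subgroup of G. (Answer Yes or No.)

Yes

|S| = 4 divides |G| = 8, consistent with Lagrange.
S contains the identity, every element's inverse is in S, and S is closed under ·: it is a subgroup.
In fact S = ⟨-i⟩.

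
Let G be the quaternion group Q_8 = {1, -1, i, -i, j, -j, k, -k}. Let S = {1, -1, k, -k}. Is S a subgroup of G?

|S| = 4 divides |G| = 8, consistent with Lagrange.
S contains the identity, every element's inverse is in S, and S is closed under ·: it is a subgroup.
In fact S = ⟨-k⟩.

Yes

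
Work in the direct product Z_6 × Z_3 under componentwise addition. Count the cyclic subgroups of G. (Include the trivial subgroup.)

10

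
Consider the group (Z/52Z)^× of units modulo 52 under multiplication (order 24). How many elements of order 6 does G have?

6

The elements of order 6 are: 3, 17, 23, 35, 43, 49.
That's 6.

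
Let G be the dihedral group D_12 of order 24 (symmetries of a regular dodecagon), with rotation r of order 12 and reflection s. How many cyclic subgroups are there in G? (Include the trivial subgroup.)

Group the elements of G by the cyclic subgroup they generate; each cyclic subgroup of order d accounts for φ(d) elements.
Cyclic subgroups by order — order 1: 1; order 2: 13; order 3: 1; order 4: 1; order 6: 1; order 12: 1.
Total: 18.

18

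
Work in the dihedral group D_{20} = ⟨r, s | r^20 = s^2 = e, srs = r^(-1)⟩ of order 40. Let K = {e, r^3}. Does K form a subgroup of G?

r^3 ∈ K but its inverse r^17 ∉ K, so K is not a subgroup.

No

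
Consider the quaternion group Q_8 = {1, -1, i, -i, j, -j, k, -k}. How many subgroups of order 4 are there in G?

3

|G| = 8 and 4 | 8, so subgroups of order 4 are possible by Lagrange.
The subgroups of order 4 are: {1, -1, i, -i}; {1, -1, j, -j}; {1, -1, k, -k}.
So G has 3 subgroups of order 4.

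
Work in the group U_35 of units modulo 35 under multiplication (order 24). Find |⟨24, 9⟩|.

12

|⟨24⟩| = 6 and |⟨9⟩| = 6, so |H| is a multiple of lcm(6, 6) = 6 and divides |G| = 24.
Closing under the operation: H = {1, 4, 6, 9, 11, 16, 19, 24, 26, 29, 31, 34}, so |H| = 12.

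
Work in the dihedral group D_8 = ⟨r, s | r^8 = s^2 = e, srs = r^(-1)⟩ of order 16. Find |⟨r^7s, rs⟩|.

|⟨r^7s⟩| = 2 and |⟨rs⟩| = 2, so |H| is a multiple of lcm(2, 2) = 2 and divides |G| = 16.
Closing under the operation: H = {e, r^2, r^4, r^6, rs, r^3s, r^5s, r^7s}, so |H| = 8.

8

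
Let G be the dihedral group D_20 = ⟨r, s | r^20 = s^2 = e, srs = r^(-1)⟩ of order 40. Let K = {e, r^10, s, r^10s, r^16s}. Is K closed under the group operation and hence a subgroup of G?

No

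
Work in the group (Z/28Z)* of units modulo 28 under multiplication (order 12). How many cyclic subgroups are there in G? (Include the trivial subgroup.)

8

A cyclic subgroup of order d is generated by each of its φ(d) elements of order d, so the cyclic subgroups of order d number (#elements of order d)/φ(d).
Cyclic subgroups by order — order 1: 1; order 2: 3; order 3: 1; order 6: 3.
Total: 8.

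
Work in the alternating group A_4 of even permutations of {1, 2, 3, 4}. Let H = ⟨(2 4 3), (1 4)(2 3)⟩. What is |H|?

12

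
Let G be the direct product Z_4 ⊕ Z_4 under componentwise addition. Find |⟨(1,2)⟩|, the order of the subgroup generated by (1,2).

The order of (1,2) in Z_4 × Z_4 is lcm(ord(1) in Z_4, ord(2) in Z_4).
ord(1) = 4 and ord(2) = 2, so |⟨(1,2)⟩| = lcm(4, 2) = 4.

4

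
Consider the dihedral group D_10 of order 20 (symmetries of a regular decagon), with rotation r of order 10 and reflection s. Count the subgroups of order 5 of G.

1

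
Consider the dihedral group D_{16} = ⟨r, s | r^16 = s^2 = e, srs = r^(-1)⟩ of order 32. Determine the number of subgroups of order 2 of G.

17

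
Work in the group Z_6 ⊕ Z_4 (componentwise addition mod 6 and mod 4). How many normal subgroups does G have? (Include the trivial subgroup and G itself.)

16

G is abelian, so every subgroup is normal.
G has 16 subgroups in total, hence 16 normal subgroups.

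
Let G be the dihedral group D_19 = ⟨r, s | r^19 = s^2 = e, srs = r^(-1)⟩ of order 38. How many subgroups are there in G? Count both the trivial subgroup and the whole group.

22

|G| = 38, so by Lagrange every subgroup order divides 38. Divisors: 1, 2, 19, 38.
Subgroups by order — order 1: 1; order 2: 19; order 19: 1; order 38: 1.
Total: 1 + 19 + 1 + 1 = 22.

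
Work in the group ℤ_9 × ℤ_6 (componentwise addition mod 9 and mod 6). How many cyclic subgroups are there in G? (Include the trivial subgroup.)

Group the elements of G by the cyclic subgroup they generate; each cyclic subgroup of order d accounts for φ(d) elements.
Cyclic subgroups by order — order 1: 1; order 2: 1; order 3: 4; order 6: 4; order 9: 3; order 18: 3.
Total: 16.

16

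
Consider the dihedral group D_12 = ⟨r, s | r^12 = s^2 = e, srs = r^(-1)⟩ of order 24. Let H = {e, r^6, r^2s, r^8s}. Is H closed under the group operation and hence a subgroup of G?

|H| = 4 divides |G| = 24, consistent with Lagrange.
H contains the identity, every element's inverse is in H, and H is closed under ·: it is a subgroup.

Yes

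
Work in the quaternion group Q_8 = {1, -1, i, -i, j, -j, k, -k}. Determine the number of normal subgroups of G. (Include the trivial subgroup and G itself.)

6

G has 6 subgroups. Checking conjugation-invariance by order — order 1: 1/1 normal; order 2: 1/1 normal; order 4: 3/3 normal; order 8: 1/1 normal.
Total normal subgroups: 6.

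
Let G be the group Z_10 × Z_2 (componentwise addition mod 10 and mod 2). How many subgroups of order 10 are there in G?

3

|G| = 20 and 10 | 20, so subgroups of order 10 are possible by Lagrange.
The subgroups of order 10 are: {(0,0), (0,1), (2,0), (2,1), (4,0), (4,1), (6,0), (6,1), (8,0), (8,1)}; {(0,0), (1,0), (2,0), (3,0), (4,0), (5,0), (6,0), (7,0), (8,0), (9,0)}; {(0,0), (1,1), (2,0), (3,1), (4,0), (5,1), (6,0), (7,1), (8,0), (9,1)}.
So G has 3 subgroups of order 10.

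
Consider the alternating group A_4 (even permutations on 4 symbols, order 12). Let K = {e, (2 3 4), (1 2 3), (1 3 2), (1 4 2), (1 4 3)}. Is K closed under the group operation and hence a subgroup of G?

(1 4 3) ∈ K but its inverse (1 3 4) ∉ K, so K is not a subgroup.

No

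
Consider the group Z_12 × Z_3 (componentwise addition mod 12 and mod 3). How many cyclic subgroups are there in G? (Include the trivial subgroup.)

15

Each element a generates a cyclic subgroup ⟨a⟩; distinct elements may generate the same one (a cyclic group of order d has φ(d) generators).
Cyclic subgroups by order — order 1: 1; order 2: 1; order 3: 4; order 4: 1; order 6: 4; order 12: 4.
Total: 15.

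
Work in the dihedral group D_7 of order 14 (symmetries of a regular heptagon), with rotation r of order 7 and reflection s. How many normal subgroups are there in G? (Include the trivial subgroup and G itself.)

G has 10 subgroups. Checking conjugation-invariance by order — order 1: 1/1 normal; order 2: 0/7 normal; order 7: 1/1 normal; order 14: 1/1 normal.
Total normal subgroups: 3.

3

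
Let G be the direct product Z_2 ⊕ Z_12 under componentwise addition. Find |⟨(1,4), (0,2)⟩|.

12

|⟨(1,4)⟩| = 6 and |⟨(0,2)⟩| = 6, so |H| is a multiple of lcm(6, 6) = 6 and divides |G| = 24.
Closing under the operation: H = {(0,0), (0,2), (0,4), (0,6), (0,8), (0,10), (1,0), (1,2), (1,4), (1,6), (1,8), (1,10)}, so |H| = 12.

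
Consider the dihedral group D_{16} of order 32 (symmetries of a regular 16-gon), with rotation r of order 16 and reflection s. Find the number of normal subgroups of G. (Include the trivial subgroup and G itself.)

8

G has 36 subgroups. Checking conjugation-invariance by order — order 1: 1/1 normal; order 2: 1/17 normal; order 4: 1/9 normal; order 8: 1/5 normal; order 16: 3/3 normal; order 32: 1/1 normal.
Total normal subgroups: 8.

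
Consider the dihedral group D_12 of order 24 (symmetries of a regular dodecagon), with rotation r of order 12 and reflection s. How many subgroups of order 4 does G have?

|G| = 24 and 4 | 24, so subgroups of order 4 are possible by Lagrange.
The subgroups of order 4 are: {e, r^6, r^4s, r^10s}; {e, r^6, r^5s, r^11s}; {e, r^6, r^2s, r^8s}; {e, r^3, r^6, r^9}; … (7 in all).
So G has 7 subgroups of order 4.

7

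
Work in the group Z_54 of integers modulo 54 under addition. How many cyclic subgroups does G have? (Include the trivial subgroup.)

8

A cyclic subgroup of order d is generated by each of its φ(d) elements of order d, so the cyclic subgroups of order d number (#elements of order d)/φ(d).
Cyclic subgroups by order — order 1: 1; order 2: 1; order 3: 1; order 6: 1; order 9: 1; order 18: 1; order 27: 1; order 54: 1.
Total: 8.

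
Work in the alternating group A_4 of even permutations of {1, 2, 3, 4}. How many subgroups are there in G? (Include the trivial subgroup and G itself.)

10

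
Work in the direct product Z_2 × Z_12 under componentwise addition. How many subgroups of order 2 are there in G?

3

|G| = 24 and 2 | 24, so subgroups of order 2 are possible by Lagrange.
The subgroups of order 2 are: {(0,0), (0,6)}; {(0,0), (1,0)}; {(0,0), (1,6)}.
So G has 3 subgroups of order 2.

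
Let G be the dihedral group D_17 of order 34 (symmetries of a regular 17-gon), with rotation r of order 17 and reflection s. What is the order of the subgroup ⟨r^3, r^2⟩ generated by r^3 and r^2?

17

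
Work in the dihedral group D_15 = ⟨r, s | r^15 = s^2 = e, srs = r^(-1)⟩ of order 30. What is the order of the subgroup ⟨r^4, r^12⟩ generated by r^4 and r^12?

15

|⟨r^4⟩| = 15 and |⟨r^12⟩| = 5, so |H| is a multiple of lcm(15, 5) = 15 and divides |G| = 30.
Closing under the operation: H = {e, r, r^2, r^3, r^4, r^5, r^6, r^7, r^8, r^9, r^10, r^11, r^12, r^13, r^14}, so |H| = 15.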